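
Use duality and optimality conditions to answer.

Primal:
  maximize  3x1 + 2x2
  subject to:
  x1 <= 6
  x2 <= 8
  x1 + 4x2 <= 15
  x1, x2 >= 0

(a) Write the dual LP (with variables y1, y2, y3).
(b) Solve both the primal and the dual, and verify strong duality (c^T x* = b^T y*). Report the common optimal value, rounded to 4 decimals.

The standard primal-dual pair for 'max c^T x s.t. A x <= b, x >= 0' is:
  Dual:  min b^T y  s.t.  A^T y >= c,  y >= 0.

So the dual LP is:
  minimize  6y1 + 8y2 + 15y3
  subject to:
    y1 + y3 >= 3
    y2 + 4y3 >= 2
    y1, y2, y3 >= 0

Solving the primal: x* = (6, 2.25).
  primal value c^T x* = 22.5.
Solving the dual: y* = (2.5, 0, 0.5).
  dual value b^T y* = 22.5.
Strong duality: c^T x* = b^T y*. Confirmed.

22.5


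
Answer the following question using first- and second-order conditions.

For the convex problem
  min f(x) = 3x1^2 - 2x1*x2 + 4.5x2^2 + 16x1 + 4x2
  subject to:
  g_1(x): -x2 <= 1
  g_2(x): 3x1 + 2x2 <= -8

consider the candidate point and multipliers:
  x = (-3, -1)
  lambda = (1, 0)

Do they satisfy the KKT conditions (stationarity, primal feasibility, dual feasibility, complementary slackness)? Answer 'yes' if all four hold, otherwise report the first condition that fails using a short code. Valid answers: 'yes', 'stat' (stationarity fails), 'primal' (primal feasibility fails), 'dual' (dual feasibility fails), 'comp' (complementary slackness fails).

Gradient of f: grad f(x) = Q x + c = (0, 1)
Constraint values g_i(x) = a_i^T x - b_i:
  g_1((-3, -1)) = 0
  g_2((-3, -1)) = -3
Stationarity residual: grad f(x) + sum_i lambda_i a_i = (0, 0)
  -> stationarity OK
Primal feasibility (all g_i <= 0): OK
Dual feasibility (all lambda_i >= 0): OK
Complementary slackness (lambda_i * g_i(x) = 0 for all i): OK

Verdict: yes, KKT holds.

yes


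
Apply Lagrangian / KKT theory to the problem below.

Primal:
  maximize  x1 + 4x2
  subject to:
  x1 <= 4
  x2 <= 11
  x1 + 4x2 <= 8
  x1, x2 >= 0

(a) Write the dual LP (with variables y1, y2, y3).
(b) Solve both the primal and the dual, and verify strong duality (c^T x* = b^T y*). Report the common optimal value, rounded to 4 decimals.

The standard primal-dual pair for 'max c^T x s.t. A x <= b, x >= 0' is:
  Dual:  min b^T y  s.t.  A^T y >= c,  y >= 0.

So the dual LP is:
  minimize  4y1 + 11y2 + 8y3
  subject to:
    y1 + y3 >= 1
    y2 + 4y3 >= 4
    y1, y2, y3 >= 0

Solving the primal: x* = (0, 2).
  primal value c^T x* = 8.
Solving the dual: y* = (0, 0, 1).
  dual value b^T y* = 8.
Strong duality: c^T x* = b^T y*. Confirmed.

8


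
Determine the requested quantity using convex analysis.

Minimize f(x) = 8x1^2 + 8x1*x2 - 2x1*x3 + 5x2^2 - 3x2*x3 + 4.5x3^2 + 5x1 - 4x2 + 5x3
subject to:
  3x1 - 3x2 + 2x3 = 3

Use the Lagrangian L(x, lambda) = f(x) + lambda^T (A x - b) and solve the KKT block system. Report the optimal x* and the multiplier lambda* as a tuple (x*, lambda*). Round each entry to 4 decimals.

Form the Lagrangian:
  L(x, lambda) = (1/2) x^T Q x + c^T x + lambda^T (A x - b)
Stationarity (grad_x L = 0): Q x + c + A^T lambda = 0.
Primal feasibility: A x = b.

This gives the KKT block system:
  [ Q   A^T ] [ x     ]   [-c ]
  [ A    0  ] [ lambda ] = [ b ]

Solving the linear system:
  x*      = (0.435, -0.6858, -0.1812)
  lambda* = (-2.2784)
  f(x*)   = 5.4236

x* = (0.435, -0.6858, -0.1812), lambda* = (-2.2784)


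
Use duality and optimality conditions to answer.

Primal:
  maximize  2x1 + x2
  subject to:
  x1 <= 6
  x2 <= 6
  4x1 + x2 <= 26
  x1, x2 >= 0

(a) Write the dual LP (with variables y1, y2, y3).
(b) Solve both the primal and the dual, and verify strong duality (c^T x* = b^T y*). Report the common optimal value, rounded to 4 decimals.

The standard primal-dual pair for 'max c^T x s.t. A x <= b, x >= 0' is:
  Dual:  min b^T y  s.t.  A^T y >= c,  y >= 0.

So the dual LP is:
  minimize  6y1 + 6y2 + 26y3
  subject to:
    y1 + 4y3 >= 2
    y2 + y3 >= 1
    y1, y2, y3 >= 0

Solving the primal: x* = (5, 6).
  primal value c^T x* = 16.
Solving the dual: y* = (0, 0.5, 0.5).
  dual value b^T y* = 16.
Strong duality: c^T x* = b^T y*. Confirmed.

16


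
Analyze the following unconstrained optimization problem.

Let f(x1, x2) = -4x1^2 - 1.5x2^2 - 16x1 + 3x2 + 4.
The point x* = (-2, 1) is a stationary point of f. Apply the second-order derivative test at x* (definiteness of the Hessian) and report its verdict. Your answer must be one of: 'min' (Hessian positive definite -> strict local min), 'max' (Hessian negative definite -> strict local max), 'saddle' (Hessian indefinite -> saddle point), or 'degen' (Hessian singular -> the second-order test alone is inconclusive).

Compute the Hessian H = grad^2 f:
  H = [[-8, 0], [0, -3]]
Verify stationarity: grad f(x*) = H x* + g = (0, 0).
Eigenvalues of H: -8, -3.
Both eigenvalues < 0, so H is negative definite -> x* is a strict local max.

max


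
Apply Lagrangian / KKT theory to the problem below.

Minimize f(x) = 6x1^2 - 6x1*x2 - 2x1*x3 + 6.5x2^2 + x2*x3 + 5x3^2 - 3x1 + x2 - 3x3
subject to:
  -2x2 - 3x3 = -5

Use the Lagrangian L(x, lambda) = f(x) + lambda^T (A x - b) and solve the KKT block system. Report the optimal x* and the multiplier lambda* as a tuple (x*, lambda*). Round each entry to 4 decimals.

Form the Lagrangian:
  L(x, lambda) = (1/2) x^T Q x + c^T x + lambda^T (A x - b)
Stationarity (grad_x L = 0): Q x + c + A^T lambda = 0.
Primal feasibility: A x = b.

This gives the KKT block system:
  [ Q   A^T ] [ x     ]   [-c ]
  [ A    0  ] [ lambda ] = [ b ]

Solving the linear system:
  x*      = (0.7701, 0.6231, 1.2513)
  lambda* = (2.8653)
  f(x*)   = 4.4427

x* = (0.7701, 0.6231, 1.2513), lambda* = (2.8653)


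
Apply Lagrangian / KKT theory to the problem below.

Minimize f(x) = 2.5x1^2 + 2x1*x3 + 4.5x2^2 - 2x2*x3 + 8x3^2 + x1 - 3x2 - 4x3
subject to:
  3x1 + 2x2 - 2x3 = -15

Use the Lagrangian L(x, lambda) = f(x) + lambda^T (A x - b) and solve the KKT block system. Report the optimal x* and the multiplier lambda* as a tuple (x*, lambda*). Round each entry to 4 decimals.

Form the Lagrangian:
  L(x, lambda) = (1/2) x^T Q x + c^T x + lambda^T (A x - b)
Stationarity (grad_x L = 0): Q x + c + A^T lambda = 0.
Primal feasibility: A x = b.

This gives the KKT block system:
  [ Q   A^T ] [ x     ]   [-c ]
  [ A    0  ] [ lambda ] = [ b ]

Solving the linear system:
  x*      = (-3.7904, -0.5153, 1.2991)
  lambda* = (5.1179)
  f(x*)   = 34.6638

x* = (-3.7904, -0.5153, 1.2991), lambda* = (5.1179)


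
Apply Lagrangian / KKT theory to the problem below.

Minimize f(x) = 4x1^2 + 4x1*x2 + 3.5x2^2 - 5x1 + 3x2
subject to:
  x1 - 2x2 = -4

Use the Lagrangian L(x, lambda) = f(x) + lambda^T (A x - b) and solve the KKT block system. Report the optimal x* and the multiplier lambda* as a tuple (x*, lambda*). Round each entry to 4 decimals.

Form the Lagrangian:
  L(x, lambda) = (1/2) x^T Q x + c^T x + lambda^T (A x - b)
Stationarity (grad_x L = 0): Q x + c + A^T lambda = 0.
Primal feasibility: A x = b.

This gives the KKT block system:
  [ Q   A^T ] [ x     ]   [-c ]
  [ A    0  ] [ lambda ] = [ b ]

Solving the linear system:
  x*      = (-0.8364, 1.5818)
  lambda* = (5.3636)
  f(x*)   = 15.1909

x* = (-0.8364, 1.5818), lambda* = (5.3636)


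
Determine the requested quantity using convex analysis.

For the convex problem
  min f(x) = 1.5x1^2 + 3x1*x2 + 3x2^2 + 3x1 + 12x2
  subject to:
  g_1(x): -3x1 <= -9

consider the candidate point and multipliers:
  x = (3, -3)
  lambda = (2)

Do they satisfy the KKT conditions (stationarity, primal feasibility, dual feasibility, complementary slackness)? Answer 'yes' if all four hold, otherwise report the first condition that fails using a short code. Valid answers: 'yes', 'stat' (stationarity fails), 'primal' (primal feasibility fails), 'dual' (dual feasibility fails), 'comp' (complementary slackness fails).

Gradient of f: grad f(x) = Q x + c = (3, 3)
Constraint values g_i(x) = a_i^T x - b_i:
  g_1((3, -3)) = 0
Stationarity residual: grad f(x) + sum_i lambda_i a_i = (-3, 3)
  -> stationarity FAILS
Primal feasibility (all g_i <= 0): OK
Dual feasibility (all lambda_i >= 0): OK
Complementary slackness (lambda_i * g_i(x) = 0 for all i): OK

Verdict: the first failing condition is stationarity -> stat.

stat


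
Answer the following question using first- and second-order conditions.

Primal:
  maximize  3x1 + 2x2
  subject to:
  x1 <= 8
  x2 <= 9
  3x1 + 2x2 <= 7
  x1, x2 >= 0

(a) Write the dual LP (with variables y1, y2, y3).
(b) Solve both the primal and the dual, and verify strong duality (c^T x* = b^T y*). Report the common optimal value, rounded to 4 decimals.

The standard primal-dual pair for 'max c^T x s.t. A x <= b, x >= 0' is:
  Dual:  min b^T y  s.t.  A^T y >= c,  y >= 0.

So the dual LP is:
  minimize  8y1 + 9y2 + 7y3
  subject to:
    y1 + 3y3 >= 3
    y2 + 2y3 >= 2
    y1, y2, y3 >= 0

Solving the primal: x* = (2.3333, 0).
  primal value c^T x* = 7.
Solving the dual: y* = (0, 0, 1).
  dual value b^T y* = 7.
Strong duality: c^T x* = b^T y*. Confirmed.

7


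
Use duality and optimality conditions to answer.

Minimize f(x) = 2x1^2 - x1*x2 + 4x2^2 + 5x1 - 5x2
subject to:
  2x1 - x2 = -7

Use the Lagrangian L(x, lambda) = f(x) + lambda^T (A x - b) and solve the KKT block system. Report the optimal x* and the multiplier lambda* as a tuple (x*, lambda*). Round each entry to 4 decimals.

Form the Lagrangian:
  L(x, lambda) = (1/2) x^T Q x + c^T x + lambda^T (A x - b)
Stationarity (grad_x L = 0): Q x + c + A^T lambda = 0.
Primal feasibility: A x = b.

This gives the KKT block system:
  [ Q   A^T ] [ x     ]   [-c ]
  [ A    0  ] [ lambda ] = [ b ]

Solving the linear system:
  x*      = (-3.125, 0.75)
  lambda* = (4.125)
  f(x*)   = 4.75

x* = (-3.125, 0.75), lambda* = (4.125)


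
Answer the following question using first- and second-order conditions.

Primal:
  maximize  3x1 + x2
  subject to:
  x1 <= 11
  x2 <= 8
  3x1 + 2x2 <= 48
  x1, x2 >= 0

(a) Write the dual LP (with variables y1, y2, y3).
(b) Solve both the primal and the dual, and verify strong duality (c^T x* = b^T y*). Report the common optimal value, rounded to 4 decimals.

The standard primal-dual pair for 'max c^T x s.t. A x <= b, x >= 0' is:
  Dual:  min b^T y  s.t.  A^T y >= c,  y >= 0.

So the dual LP is:
  minimize  11y1 + 8y2 + 48y3
  subject to:
    y1 + 3y3 >= 3
    y2 + 2y3 >= 1
    y1, y2, y3 >= 0

Solving the primal: x* = (11, 7.5).
  primal value c^T x* = 40.5.
Solving the dual: y* = (1.5, 0, 0.5).
  dual value b^T y* = 40.5.
Strong duality: c^T x* = b^T y*. Confirmed.

40.5


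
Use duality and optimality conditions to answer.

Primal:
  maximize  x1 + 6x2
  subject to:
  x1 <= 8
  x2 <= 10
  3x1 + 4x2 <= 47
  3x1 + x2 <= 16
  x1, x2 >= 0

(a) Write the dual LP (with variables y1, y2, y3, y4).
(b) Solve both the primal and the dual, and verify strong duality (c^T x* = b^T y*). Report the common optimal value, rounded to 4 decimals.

The standard primal-dual pair for 'max c^T x s.t. A x <= b, x >= 0' is:
  Dual:  min b^T y  s.t.  A^T y >= c,  y >= 0.

So the dual LP is:
  minimize  8y1 + 10y2 + 47y3 + 16y4
  subject to:
    y1 + 3y3 + 3y4 >= 1
    y2 + 4y3 + y4 >= 6
    y1, y2, y3, y4 >= 0

Solving the primal: x* = (2, 10).
  primal value c^T x* = 62.
Solving the dual: y* = (0, 5.6667, 0, 0.3333).
  dual value b^T y* = 62.
Strong duality: c^T x* = b^T y*. Confirmed.

62


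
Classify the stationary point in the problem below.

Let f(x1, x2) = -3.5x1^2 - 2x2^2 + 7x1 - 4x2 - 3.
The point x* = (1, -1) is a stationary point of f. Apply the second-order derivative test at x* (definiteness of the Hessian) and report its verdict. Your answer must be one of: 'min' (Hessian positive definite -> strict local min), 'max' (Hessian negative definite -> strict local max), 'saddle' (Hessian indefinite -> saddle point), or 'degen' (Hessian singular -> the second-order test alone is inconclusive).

Compute the Hessian H = grad^2 f:
  H = [[-7, 0], [0, -4]]
Verify stationarity: grad f(x*) = H x* + g = (0, 0).
Eigenvalues of H: -7, -4.
Both eigenvalues < 0, so H is negative definite -> x* is a strict local max.

max


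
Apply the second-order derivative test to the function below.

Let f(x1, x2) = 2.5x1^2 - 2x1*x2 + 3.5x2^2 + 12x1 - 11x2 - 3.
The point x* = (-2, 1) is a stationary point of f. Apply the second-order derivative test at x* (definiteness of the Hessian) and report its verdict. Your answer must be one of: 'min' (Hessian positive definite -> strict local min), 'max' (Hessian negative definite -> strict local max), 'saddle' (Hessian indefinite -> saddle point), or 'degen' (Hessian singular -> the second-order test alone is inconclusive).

Compute the Hessian H = grad^2 f:
  H = [[5, -2], [-2, 7]]
Verify stationarity: grad f(x*) = H x* + g = (0, 0).
Eigenvalues of H: 3.7639, 8.2361.
Both eigenvalues > 0, so H is positive definite -> x* is a strict local min.

min


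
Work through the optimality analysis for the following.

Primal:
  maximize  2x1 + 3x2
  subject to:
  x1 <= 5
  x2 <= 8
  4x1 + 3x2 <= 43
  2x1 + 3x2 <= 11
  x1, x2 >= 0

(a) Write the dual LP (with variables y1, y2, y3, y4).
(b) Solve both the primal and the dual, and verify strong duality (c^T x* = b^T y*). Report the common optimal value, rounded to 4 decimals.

The standard primal-dual pair for 'max c^T x s.t. A x <= b, x >= 0' is:
  Dual:  min b^T y  s.t.  A^T y >= c,  y >= 0.

So the dual LP is:
  minimize  5y1 + 8y2 + 43y3 + 11y4
  subject to:
    y1 + 4y3 + 2y4 >= 2
    y2 + 3y3 + 3y4 >= 3
    y1, y2, y3, y4 >= 0

Solving the primal: x* = (0, 3.6667).
  primal value c^T x* = 11.
Solving the dual: y* = (0, 0, 0, 1).
  dual value b^T y* = 11.
Strong duality: c^T x* = b^T y*. Confirmed.

11


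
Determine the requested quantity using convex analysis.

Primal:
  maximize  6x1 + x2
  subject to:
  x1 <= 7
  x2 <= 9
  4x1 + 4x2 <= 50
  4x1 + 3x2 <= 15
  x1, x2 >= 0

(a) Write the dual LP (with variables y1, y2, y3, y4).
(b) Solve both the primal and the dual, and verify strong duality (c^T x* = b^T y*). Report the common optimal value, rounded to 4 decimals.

The standard primal-dual pair for 'max c^T x s.t. A x <= b, x >= 0' is:
  Dual:  min b^T y  s.t.  A^T y >= c,  y >= 0.

So the dual LP is:
  minimize  7y1 + 9y2 + 50y3 + 15y4
  subject to:
    y1 + 4y3 + 4y4 >= 6
    y2 + 4y3 + 3y4 >= 1
    y1, y2, y3, y4 >= 0

Solving the primal: x* = (3.75, 0).
  primal value c^T x* = 22.5.
Solving the dual: y* = (0, 0, 0, 1.5).
  dual value b^T y* = 22.5.
Strong duality: c^T x* = b^T y*. Confirmed.

22.5


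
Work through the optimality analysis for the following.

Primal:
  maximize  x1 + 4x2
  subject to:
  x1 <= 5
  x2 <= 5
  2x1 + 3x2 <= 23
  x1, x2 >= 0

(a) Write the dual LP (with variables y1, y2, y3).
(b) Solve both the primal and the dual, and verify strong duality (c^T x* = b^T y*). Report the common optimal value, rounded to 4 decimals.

The standard primal-dual pair for 'max c^T x s.t. A x <= b, x >= 0' is:
  Dual:  min b^T y  s.t.  A^T y >= c,  y >= 0.

So the dual LP is:
  minimize  5y1 + 5y2 + 23y3
  subject to:
    y1 + 2y3 >= 1
    y2 + 3y3 >= 4
    y1, y2, y3 >= 0

Solving the primal: x* = (4, 5).
  primal value c^T x* = 24.
Solving the dual: y* = (0, 2.5, 0.5).
  dual value b^T y* = 24.
Strong duality: c^T x* = b^T y*. Confirmed.

24


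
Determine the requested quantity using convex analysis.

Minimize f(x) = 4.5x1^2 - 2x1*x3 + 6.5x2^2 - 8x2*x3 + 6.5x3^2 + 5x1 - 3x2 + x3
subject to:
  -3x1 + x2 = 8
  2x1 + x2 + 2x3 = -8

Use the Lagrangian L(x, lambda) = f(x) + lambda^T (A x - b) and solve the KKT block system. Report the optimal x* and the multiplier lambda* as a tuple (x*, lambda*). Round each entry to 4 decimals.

Form the Lagrangian:
  L(x, lambda) = (1/2) x^T Q x + c^T x + lambda^T (A x - b)
Stationarity (grad_x L = 0): Q x + c + A^T lambda = 0.
Primal feasibility: A x = b.

This gives the KKT block system:
  [ Q   A^T ] [ x     ]   [-c ]
  [ A    0  ] [ lambda ] = [ b ]

Solving the linear system:
  x*      = (-2.768, -0.3039, -1.0801)
  lambda* = (-4.2261, 2.5367)
  f(x*)   = 20.0471

x* = (-2.768, -0.3039, -1.0801), lambda* = (-4.2261, 2.5367)


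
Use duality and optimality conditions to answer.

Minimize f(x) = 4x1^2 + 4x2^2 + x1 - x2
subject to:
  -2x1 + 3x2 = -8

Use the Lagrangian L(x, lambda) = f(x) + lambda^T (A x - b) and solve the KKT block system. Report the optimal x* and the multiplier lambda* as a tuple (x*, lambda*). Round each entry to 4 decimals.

Form the Lagrangian:
  L(x, lambda) = (1/2) x^T Q x + c^T x + lambda^T (A x - b)
Stationarity (grad_x L = 0): Q x + c + A^T lambda = 0.
Primal feasibility: A x = b.

This gives the KKT block system:
  [ Q   A^T ] [ x     ]   [-c ]
  [ A    0  ] [ lambda ] = [ b ]

Solving the linear system:
  x*      = (1.2019, -1.8654)
  lambda* = (5.3077)
  f(x*)   = 22.7644

x* = (1.2019, -1.8654), lambda* = (5.3077)


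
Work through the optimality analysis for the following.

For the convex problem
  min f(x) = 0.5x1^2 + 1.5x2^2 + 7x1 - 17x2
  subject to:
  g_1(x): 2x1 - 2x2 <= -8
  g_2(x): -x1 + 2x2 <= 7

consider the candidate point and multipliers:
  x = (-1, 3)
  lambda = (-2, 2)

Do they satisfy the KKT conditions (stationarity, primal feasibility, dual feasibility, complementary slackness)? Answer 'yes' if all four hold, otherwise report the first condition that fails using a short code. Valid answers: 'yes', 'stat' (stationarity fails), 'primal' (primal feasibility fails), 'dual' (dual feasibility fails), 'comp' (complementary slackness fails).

Gradient of f: grad f(x) = Q x + c = (6, -8)
Constraint values g_i(x) = a_i^T x - b_i:
  g_1((-1, 3)) = 0
  g_2((-1, 3)) = 0
Stationarity residual: grad f(x) + sum_i lambda_i a_i = (0, 0)
  -> stationarity OK
Primal feasibility (all g_i <= 0): OK
Dual feasibility (all lambda_i >= 0): FAILS
Complementary slackness (lambda_i * g_i(x) = 0 for all i): OK

Verdict: the first failing condition is dual_feasibility -> dual.

dual


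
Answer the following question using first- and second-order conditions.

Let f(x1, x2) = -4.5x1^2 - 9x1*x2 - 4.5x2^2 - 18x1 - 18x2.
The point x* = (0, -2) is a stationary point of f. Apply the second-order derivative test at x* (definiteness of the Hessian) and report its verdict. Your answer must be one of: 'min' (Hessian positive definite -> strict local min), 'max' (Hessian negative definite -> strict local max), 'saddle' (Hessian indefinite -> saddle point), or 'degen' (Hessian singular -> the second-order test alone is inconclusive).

Compute the Hessian H = grad^2 f:
  H = [[-9, -9], [-9, -9]]
Verify stationarity: grad f(x*) = H x* + g = (0, 0).
Eigenvalues of H: -18, 0.
H has a zero eigenvalue (singular; negative semidefinite but not definite), so H is neither positive definite, negative definite, nor indefinite. The second-order test alone is inconclusive -> degen.
(Indeed, f is constant along the null direction of H through x*, so x* is not a strict local extremum.)

degen


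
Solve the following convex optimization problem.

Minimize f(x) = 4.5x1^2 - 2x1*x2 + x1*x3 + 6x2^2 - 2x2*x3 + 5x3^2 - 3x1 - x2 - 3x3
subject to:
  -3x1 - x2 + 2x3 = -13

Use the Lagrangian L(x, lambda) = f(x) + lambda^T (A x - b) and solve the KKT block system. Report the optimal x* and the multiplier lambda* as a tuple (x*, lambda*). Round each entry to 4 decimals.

Form the Lagrangian:
  L(x, lambda) = (1/2) x^T Q x + c^T x + lambda^T (A x - b)
Stationarity (grad_x L = 0): Q x + c + A^T lambda = 0.
Primal feasibility: A x = b.

This gives the KKT block system:
  [ Q   A^T ] [ x     ]   [-c ]
  [ A    0  ] [ lambda ] = [ b ]

Solving the linear system:
  x*      = (3.1445, 1.0053, -1.2806)
  lambda* = (7.3363)
  f(x*)   = 44.3875

x* = (3.1445, 1.0053, -1.2806), lambda* = (7.3363)


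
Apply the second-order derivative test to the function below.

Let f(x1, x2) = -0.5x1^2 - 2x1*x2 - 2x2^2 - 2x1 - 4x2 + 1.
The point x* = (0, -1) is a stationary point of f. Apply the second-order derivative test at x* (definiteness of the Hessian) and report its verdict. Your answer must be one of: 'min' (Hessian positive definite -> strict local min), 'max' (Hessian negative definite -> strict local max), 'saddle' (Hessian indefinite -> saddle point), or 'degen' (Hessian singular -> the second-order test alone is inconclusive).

Compute the Hessian H = grad^2 f:
  H = [[-1, -2], [-2, -4]]
Verify stationarity: grad f(x*) = H x* + g = (0, 0).
Eigenvalues of H: -5, 0.
H has a zero eigenvalue (singular; negative semidefinite but not definite), so H is neither positive definite, negative definite, nor indefinite. The second-order test alone is inconclusive -> degen.
(Indeed, f is constant along the null direction of H through x*, so x* is not a strict local extremum.)

degen


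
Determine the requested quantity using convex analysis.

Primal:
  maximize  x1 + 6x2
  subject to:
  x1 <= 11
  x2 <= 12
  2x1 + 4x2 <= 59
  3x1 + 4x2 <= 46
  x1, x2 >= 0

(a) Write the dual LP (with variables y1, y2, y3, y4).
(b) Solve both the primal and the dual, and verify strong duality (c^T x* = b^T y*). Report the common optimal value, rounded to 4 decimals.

The standard primal-dual pair for 'max c^T x s.t. A x <= b, x >= 0' is:
  Dual:  min b^T y  s.t.  A^T y >= c,  y >= 0.

So the dual LP is:
  minimize  11y1 + 12y2 + 59y3 + 46y4
  subject to:
    y1 + 2y3 + 3y4 >= 1
    y2 + 4y3 + 4y4 >= 6
    y1, y2, y3, y4 >= 0

Solving the primal: x* = (0, 11.5).
  primal value c^T x* = 69.
Solving the dual: y* = (0, 0, 0, 1.5).
  dual value b^T y* = 69.
Strong duality: c^T x* = b^T y*. Confirmed.

69


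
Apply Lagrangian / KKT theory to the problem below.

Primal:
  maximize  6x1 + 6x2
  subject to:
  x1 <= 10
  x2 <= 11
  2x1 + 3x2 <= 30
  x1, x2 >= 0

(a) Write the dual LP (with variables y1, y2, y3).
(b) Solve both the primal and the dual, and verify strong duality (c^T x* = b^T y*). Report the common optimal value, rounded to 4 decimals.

The standard primal-dual pair for 'max c^T x s.t. A x <= b, x >= 0' is:
  Dual:  min b^T y  s.t.  A^T y >= c,  y >= 0.

So the dual LP is:
  minimize  10y1 + 11y2 + 30y3
  subject to:
    y1 + 2y3 >= 6
    y2 + 3y3 >= 6
    y1, y2, y3 >= 0

Solving the primal: x* = (10, 3.3333).
  primal value c^T x* = 80.
Solving the dual: y* = (2, 0, 2).
  dual value b^T y* = 80.
Strong duality: c^T x* = b^T y*. Confirmed.

80


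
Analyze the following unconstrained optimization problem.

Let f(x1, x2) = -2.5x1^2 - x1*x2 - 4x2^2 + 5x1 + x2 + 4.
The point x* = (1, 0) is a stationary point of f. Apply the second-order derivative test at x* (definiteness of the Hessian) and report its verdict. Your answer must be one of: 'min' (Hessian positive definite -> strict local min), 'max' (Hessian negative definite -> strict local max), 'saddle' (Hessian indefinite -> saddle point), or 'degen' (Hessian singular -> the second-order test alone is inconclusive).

Compute the Hessian H = grad^2 f:
  H = [[-5, -1], [-1, -8]]
Verify stationarity: grad f(x*) = H x* + g = (0, 0).
Eigenvalues of H: -8.3028, -4.6972.
Both eigenvalues < 0, so H is negative definite -> x* is a strict local max.

max


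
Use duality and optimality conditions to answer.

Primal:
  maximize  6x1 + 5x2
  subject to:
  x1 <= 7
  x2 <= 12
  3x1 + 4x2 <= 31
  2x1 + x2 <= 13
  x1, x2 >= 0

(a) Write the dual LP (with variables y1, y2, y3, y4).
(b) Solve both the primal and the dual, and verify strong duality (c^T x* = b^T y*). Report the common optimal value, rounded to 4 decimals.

The standard primal-dual pair for 'max c^T x s.t. A x <= b, x >= 0' is:
  Dual:  min b^T y  s.t.  A^T y >= c,  y >= 0.

So the dual LP is:
  minimize  7y1 + 12y2 + 31y3 + 13y4
  subject to:
    y1 + 3y3 + 2y4 >= 6
    y2 + 4y3 + y4 >= 5
    y1, y2, y3, y4 >= 0

Solving the primal: x* = (4.2, 4.6).
  primal value c^T x* = 48.2.
Solving the dual: y* = (0, 0, 0.8, 1.8).
  dual value b^T y* = 48.2.
Strong duality: c^T x* = b^T y*. Confirmed.

48.2


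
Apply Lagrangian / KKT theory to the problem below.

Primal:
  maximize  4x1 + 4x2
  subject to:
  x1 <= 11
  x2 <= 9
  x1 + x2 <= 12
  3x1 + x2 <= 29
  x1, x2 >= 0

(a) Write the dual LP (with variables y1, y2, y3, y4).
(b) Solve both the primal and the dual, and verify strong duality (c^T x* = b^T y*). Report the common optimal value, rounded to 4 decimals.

The standard primal-dual pair for 'max c^T x s.t. A x <= b, x >= 0' is:
  Dual:  min b^T y  s.t.  A^T y >= c,  y >= 0.

So the dual LP is:
  minimize  11y1 + 9y2 + 12y3 + 29y4
  subject to:
    y1 + y3 + 3y4 >= 4
    y2 + y3 + y4 >= 4
    y1, y2, y3, y4 >= 0

Solving the primal: x* = (8.5, 3.5).
  primal value c^T x* = 48.
Solving the dual: y* = (0, 0, 4, 0).
  dual value b^T y* = 48.
Strong duality: c^T x* = b^T y*. Confirmed.

48


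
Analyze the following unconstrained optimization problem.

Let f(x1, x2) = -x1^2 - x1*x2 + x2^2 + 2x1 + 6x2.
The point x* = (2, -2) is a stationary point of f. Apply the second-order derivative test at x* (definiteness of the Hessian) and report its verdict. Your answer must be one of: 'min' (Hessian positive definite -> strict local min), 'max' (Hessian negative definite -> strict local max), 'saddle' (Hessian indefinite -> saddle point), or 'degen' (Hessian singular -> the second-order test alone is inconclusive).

Compute the Hessian H = grad^2 f:
  H = [[-2, -1], [-1, 2]]
Verify stationarity: grad f(x*) = H x* + g = (0, 0).
Eigenvalues of H: -2.2361, 2.2361.
Eigenvalues have mixed signs, so H is indefinite -> x* is a saddle point.

saddle


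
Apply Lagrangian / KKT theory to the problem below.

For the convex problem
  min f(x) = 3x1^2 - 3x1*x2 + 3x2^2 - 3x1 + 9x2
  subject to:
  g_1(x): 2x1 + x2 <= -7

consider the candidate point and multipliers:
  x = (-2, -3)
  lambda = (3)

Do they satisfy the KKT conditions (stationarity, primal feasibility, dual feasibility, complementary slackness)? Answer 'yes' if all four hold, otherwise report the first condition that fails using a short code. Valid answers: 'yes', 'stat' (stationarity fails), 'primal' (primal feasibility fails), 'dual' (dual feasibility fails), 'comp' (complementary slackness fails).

Gradient of f: grad f(x) = Q x + c = (-6, -3)
Constraint values g_i(x) = a_i^T x - b_i:
  g_1((-2, -3)) = 0
Stationarity residual: grad f(x) + sum_i lambda_i a_i = (0, 0)
  -> stationarity OK
Primal feasibility (all g_i <= 0): OK
Dual feasibility (all lambda_i >= 0): OK
Complementary slackness (lambda_i * g_i(x) = 0 for all i): OK

Verdict: yes, KKT holds.

yes


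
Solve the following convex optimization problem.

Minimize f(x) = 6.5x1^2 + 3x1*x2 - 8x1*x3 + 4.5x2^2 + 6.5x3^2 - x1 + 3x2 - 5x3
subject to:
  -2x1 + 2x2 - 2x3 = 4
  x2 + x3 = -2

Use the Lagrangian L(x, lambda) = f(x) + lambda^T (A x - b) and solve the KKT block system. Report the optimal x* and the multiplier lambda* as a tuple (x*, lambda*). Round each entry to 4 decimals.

Form the Lagrangian:
  L(x, lambda) = (1/2) x^T Q x + c^T x + lambda^T (A x - b)
Stationarity (grad_x L = 0): Q x + c + A^T lambda = 0.
Primal feasibility: A x = b.

This gives the KKT block system:
  [ Q   A^T ] [ x     ]   [-c ]
  [ A    0  ] [ lambda ] = [ b ]

Solving the linear system:
  x*      = (-1.0847, -0.5424, -1.4576)
  lambda* = (-2.5339, 10.2034)
  f(x*)   = 18.6441

x* = (-1.0847, -0.5424, -1.4576), lambda* = (-2.5339, 10.2034)


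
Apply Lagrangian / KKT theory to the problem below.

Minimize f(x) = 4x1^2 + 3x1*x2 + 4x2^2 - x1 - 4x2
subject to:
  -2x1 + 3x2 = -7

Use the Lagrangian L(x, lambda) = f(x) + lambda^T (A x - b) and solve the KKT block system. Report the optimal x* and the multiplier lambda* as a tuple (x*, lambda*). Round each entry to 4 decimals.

Form the Lagrangian:
  L(x, lambda) = (1/2) x^T Q x + c^T x + lambda^T (A x - b)
Stationarity (grad_x L = 0): Q x + c + A^T lambda = 0.
Primal feasibility: A x = b.

This gives the KKT block system:
  [ Q   A^T ] [ x     ]   [-c ]
  [ A    0  ] [ lambda ] = [ b ]

Solving the linear system:
  x*      = (1.4857, -1.3429)
  lambda* = (3.4286)
  f(x*)   = 13.9429

x* = (1.4857, -1.3429), lambda* = (3.4286)


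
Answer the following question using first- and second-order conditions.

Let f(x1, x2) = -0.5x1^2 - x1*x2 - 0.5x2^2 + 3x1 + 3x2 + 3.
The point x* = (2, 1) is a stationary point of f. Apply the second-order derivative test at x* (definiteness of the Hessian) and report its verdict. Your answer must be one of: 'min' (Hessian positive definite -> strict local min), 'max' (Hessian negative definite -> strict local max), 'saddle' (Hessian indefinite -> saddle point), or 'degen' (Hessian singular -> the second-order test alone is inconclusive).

Compute the Hessian H = grad^2 f:
  H = [[-1, -1], [-1, -1]]
Verify stationarity: grad f(x*) = H x* + g = (0, 0).
Eigenvalues of H: -2, 0.
H has a zero eigenvalue (singular; negative semidefinite but not definite), so H is neither positive definite, negative definite, nor indefinite. The second-order test alone is inconclusive -> degen.
(Indeed, f is constant along the null direction of H through x*, so x* is not a strict local extremum.)

degen


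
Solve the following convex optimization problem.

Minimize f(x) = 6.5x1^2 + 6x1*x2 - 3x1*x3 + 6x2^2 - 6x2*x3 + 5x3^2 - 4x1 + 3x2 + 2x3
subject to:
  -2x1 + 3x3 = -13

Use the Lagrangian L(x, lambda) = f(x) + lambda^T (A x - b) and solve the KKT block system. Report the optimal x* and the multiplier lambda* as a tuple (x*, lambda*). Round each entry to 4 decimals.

Form the Lagrangian:
  L(x, lambda) = (1/2) x^T Q x + c^T x + lambda^T (A x - b)
Stationarity (grad_x L = 0): Q x + c + A^T lambda = 0.
Primal feasibility: A x = b.

This gives the KKT block system:
  [ Q   A^T ] [ x     ]   [-c ]
  [ A    0  ] [ lambda ] = [ b ]

Solving the linear system:
  x*      = (1.7839, -2.714, -3.1441)
  lambda* = (6.1695)
  f(x*)   = 29.3189

x* = (1.7839, -2.714, -3.1441), lambda* = (6.1695)


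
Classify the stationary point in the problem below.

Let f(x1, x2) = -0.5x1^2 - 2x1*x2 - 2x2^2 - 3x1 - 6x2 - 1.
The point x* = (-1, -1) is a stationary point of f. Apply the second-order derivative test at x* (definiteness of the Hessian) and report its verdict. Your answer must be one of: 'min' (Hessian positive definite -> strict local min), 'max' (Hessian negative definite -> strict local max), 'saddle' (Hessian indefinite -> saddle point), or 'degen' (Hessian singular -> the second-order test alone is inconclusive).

Compute the Hessian H = grad^2 f:
  H = [[-1, -2], [-2, -4]]
Verify stationarity: grad f(x*) = H x* + g = (0, 0).
Eigenvalues of H: -5, 0.
H has a zero eigenvalue (singular; negative semidefinite but not definite), so H is neither positive definite, negative definite, nor indefinite. The second-order test alone is inconclusive -> degen.
(Indeed, f is constant along the null direction of H through x*, so x* is not a strict local extremum.)

degen


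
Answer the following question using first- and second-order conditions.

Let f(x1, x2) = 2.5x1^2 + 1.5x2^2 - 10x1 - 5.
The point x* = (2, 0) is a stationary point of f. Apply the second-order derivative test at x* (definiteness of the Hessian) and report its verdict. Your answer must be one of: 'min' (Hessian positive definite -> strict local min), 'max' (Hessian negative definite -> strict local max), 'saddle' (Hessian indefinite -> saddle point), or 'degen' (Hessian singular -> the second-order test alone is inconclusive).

Compute the Hessian H = grad^2 f:
  H = [[5, 0], [0, 3]]
Verify stationarity: grad f(x*) = H x* + g = (0, 0).
Eigenvalues of H: 3, 5.
Both eigenvalues > 0, so H is positive definite -> x* is a strict local min.

min


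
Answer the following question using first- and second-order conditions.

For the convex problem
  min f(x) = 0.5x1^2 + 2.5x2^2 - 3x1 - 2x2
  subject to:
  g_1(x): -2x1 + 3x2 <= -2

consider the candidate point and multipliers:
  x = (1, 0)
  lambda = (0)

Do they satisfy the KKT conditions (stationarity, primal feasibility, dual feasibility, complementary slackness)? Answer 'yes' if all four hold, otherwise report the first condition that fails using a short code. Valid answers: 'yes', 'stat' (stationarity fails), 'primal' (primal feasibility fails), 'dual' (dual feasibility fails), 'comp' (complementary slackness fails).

Gradient of f: grad f(x) = Q x + c = (-2, -2)
Constraint values g_i(x) = a_i^T x - b_i:
  g_1((1, 0)) = 0
Stationarity residual: grad f(x) + sum_i lambda_i a_i = (-2, -2)
  -> stationarity FAILS
Primal feasibility (all g_i <= 0): OK
Dual feasibility (all lambda_i >= 0): OK
Complementary slackness (lambda_i * g_i(x) = 0 for all i): OK

Verdict: the first failing condition is stationarity -> stat.

stat


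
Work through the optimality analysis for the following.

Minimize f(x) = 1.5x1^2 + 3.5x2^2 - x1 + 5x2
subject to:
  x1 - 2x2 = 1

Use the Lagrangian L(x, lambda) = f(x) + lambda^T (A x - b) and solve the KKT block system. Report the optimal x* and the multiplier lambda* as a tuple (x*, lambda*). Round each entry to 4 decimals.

Form the Lagrangian:
  L(x, lambda) = (1/2) x^T Q x + c^T x + lambda^T (A x - b)
Stationarity (grad_x L = 0): Q x + c + A^T lambda = 0.
Primal feasibility: A x = b.

This gives the KKT block system:
  [ Q   A^T ] [ x     ]   [-c ]
  [ A    0  ] [ lambda ] = [ b ]

Solving the linear system:
  x*      = (0.0526, -0.4737)
  lambda* = (0.8421)
  f(x*)   = -1.6316

x* = (0.0526, -0.4737), lambda* = (0.8421)


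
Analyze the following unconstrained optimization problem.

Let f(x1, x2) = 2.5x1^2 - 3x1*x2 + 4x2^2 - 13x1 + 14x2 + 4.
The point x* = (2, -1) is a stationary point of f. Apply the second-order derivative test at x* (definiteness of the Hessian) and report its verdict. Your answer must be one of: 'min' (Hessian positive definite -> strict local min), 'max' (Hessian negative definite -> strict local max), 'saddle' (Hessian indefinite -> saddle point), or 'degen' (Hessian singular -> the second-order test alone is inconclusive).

Compute the Hessian H = grad^2 f:
  H = [[5, -3], [-3, 8]]
Verify stationarity: grad f(x*) = H x* + g = (0, 0).
Eigenvalues of H: 3.1459, 9.8541.
Both eigenvalues > 0, so H is positive definite -> x* is a strict local min.

min


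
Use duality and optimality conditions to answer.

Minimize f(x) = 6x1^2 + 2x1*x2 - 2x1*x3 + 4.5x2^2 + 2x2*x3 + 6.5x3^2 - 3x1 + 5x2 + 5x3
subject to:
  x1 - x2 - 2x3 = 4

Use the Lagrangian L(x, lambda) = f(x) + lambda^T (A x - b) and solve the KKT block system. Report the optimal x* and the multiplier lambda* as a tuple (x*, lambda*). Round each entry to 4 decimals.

Form the Lagrangian:
  L(x, lambda) = (1/2) x^T Q x + c^T x + lambda^T (A x - b)
Stationarity (grad_x L = 0): Q x + c + A^T lambda = 0.
Primal feasibility: A x = b.

This gives the KKT block system:
  [ Q   A^T ] [ x     ]   [-c ]
  [ A    0  ] [ lambda ] = [ b ]

Solving the linear system:
  x*      = (0.7837, -1.1793, -1.0185)
  lambda* = (-6.0832)
  f(x*)   = 5.4963

x* = (0.7837, -1.1793, -1.0185), lambda* = (-6.0832)


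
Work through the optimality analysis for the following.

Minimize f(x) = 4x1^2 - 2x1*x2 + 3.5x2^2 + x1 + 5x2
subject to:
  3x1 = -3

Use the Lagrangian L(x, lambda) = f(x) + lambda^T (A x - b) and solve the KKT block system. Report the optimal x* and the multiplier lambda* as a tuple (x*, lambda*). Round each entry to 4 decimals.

Form the Lagrangian:
  L(x, lambda) = (1/2) x^T Q x + c^T x + lambda^T (A x - b)
Stationarity (grad_x L = 0): Q x + c + A^T lambda = 0.
Primal feasibility: A x = b.

This gives the KKT block system:
  [ Q   A^T ] [ x     ]   [-c ]
  [ A    0  ] [ lambda ] = [ b ]

Solving the linear system:
  x*      = (-1, -1)
  lambda* = (1.6667)
  f(x*)   = -0.5

x* = (-1, -1), lambda* = (1.6667)


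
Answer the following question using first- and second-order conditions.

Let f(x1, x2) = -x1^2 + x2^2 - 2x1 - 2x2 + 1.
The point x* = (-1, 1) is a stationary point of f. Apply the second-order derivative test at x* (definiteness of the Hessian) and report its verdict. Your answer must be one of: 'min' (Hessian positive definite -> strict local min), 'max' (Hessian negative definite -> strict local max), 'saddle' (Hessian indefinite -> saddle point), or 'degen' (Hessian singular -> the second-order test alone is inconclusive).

Compute the Hessian H = grad^2 f:
  H = [[-2, 0], [0, 2]]
Verify stationarity: grad f(x*) = H x* + g = (0, 0).
Eigenvalues of H: -2, 2.
Eigenvalues have mixed signs, so H is indefinite -> x* is a saddle point.

saddle


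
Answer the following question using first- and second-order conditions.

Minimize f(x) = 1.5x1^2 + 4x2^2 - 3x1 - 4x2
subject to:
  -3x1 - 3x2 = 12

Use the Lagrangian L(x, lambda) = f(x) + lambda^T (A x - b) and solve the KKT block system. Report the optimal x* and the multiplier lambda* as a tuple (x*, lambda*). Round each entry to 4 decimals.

Form the Lagrangian:
  L(x, lambda) = (1/2) x^T Q x + c^T x + lambda^T (A x - b)
Stationarity (grad_x L = 0): Q x + c + A^T lambda = 0.
Primal feasibility: A x = b.

This gives the KKT block system:
  [ Q   A^T ] [ x     ]   [-c ]
  [ A    0  ] [ lambda ] = [ b ]

Solving the linear system:
  x*      = (-3, -1)
  lambda* = (-4)
  f(x*)   = 30.5

x* = (-3, -1), lambda* = (-4)


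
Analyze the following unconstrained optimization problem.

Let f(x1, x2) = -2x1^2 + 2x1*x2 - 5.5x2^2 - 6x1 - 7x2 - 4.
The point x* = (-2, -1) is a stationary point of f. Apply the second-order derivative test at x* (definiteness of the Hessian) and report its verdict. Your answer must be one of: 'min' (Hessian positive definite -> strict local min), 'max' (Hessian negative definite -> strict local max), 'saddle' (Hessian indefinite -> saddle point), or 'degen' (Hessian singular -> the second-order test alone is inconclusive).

Compute the Hessian H = grad^2 f:
  H = [[-4, 2], [2, -11]]
Verify stationarity: grad f(x*) = H x* + g = (0, 0).
Eigenvalues of H: -11.5311, -3.4689.
Both eigenvalues < 0, so H is negative definite -> x* is a strict local max.

max


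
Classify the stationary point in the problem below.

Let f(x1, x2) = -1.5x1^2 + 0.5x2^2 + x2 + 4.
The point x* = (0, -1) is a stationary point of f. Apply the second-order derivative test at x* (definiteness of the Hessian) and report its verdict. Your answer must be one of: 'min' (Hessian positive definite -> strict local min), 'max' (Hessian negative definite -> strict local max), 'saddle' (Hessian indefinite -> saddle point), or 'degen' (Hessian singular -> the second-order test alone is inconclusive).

Compute the Hessian H = grad^2 f:
  H = [[-3, 0], [0, 1]]
Verify stationarity: grad f(x*) = H x* + g = (0, 0).
Eigenvalues of H: -3, 1.
Eigenvalues have mixed signs, so H is indefinite -> x* is a saddle point.

saddle


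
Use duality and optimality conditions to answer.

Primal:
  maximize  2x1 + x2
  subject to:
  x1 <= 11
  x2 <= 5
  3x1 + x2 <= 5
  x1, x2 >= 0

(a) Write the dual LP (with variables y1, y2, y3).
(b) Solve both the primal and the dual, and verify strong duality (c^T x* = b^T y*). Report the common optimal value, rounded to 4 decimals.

The standard primal-dual pair for 'max c^T x s.t. A x <= b, x >= 0' is:
  Dual:  min b^T y  s.t.  A^T y >= c,  y >= 0.

So the dual LP is:
  minimize  11y1 + 5y2 + 5y3
  subject to:
    y1 + 3y3 >= 2
    y2 + y3 >= 1
    y1, y2, y3 >= 0

Solving the primal: x* = (0, 5).
  primal value c^T x* = 5.
Solving the dual: y* = (0, 0.3333, 0.6667).
  dual value b^T y* = 5.
Strong duality: c^T x* = b^T y*. Confirmed.

5


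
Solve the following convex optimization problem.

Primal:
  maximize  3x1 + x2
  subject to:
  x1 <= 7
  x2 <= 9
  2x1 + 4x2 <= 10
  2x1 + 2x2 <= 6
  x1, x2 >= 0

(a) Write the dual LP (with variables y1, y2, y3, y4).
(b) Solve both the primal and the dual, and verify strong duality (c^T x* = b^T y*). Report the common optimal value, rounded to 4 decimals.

The standard primal-dual pair for 'max c^T x s.t. A x <= b, x >= 0' is:
  Dual:  min b^T y  s.t.  A^T y >= c,  y >= 0.

So the dual LP is:
  minimize  7y1 + 9y2 + 10y3 + 6y4
  subject to:
    y1 + 2y3 + 2y4 >= 3
    y2 + 4y3 + 2y4 >= 1
    y1, y2, y3, y4 >= 0

Solving the primal: x* = (3, 0).
  primal value c^T x* = 9.
Solving the dual: y* = (0, 0, 0, 1.5).
  dual value b^T y* = 9.
Strong duality: c^T x* = b^T y*. Confirmed.

9


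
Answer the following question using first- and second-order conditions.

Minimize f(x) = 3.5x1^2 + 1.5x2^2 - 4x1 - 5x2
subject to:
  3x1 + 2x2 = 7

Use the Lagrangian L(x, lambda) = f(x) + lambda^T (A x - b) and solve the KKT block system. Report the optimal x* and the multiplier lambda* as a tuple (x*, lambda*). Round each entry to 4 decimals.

Form the Lagrangian:
  L(x, lambda) = (1/2) x^T Q x + c^T x + lambda^T (A x - b)
Stationarity (grad_x L = 0): Q x + c + A^T lambda = 0.
Primal feasibility: A x = b.

This gives the KKT block system:
  [ Q   A^T ] [ x     ]   [-c ]
  [ A    0  ] [ lambda ] = [ b ]

Solving the linear system:
  x*      = (0.8909, 2.1636)
  lambda* = (-0.7455)
  f(x*)   = -4.5818

x* = (0.8909, 2.1636), lambda* = (-0.7455)
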